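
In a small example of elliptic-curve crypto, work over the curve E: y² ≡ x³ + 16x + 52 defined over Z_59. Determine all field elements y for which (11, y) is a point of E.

5, 54

x³ + 16x + 52 = 1559 ≡ 25 (mod 59).
Square roots of 25 mod 59: 5 and 54 (since 5² = 25 ≡ 25).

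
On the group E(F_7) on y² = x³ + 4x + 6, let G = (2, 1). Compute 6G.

(6, 6)

Repeated addition: build up to 6G.
2G: tangent at (2, 1): λ = (3·2² + 4)/(2·1) ≡ 2/2. 2⁻¹ ≡ 4 (mod 7), so λ ≡ 2·4 ≡ 1.
  x = λ² - 2 - 2 = 1 - 4 ≡ 4; y = λ·(2 - 4) - 1 ≡ 4. → (4, 4)
3G: (4, 4) + (2, 1). λ = (1 - 4)/(2 - 4) ≡ 4/5 mod 7. 5⁻¹ ≡ 3 (mod 7), so λ ≡ 5.
  x = λ² - 4 - 2 = 25 - 6 ≡ 5; y = λ·(4 - 5) - 4 ≡ 5. → (5, 5)
4G: (5, 5) + (2, 1). λ = (1 - 5)/(2 - 5) ≡ 3/4 mod 7. 4⁻¹ ≡ 2 (mod 7), so λ ≡ 6.
  x = λ² - 5 - 2 = 36 - 7 ≡ 1; y = λ·(5 - 1) - 5 ≡ 5. → (1, 5)
5G: (1, 5) + (2, 1). λ = (1 - 5)/(2 - 1) ≡ 3/1 mod 7. 1⁻¹ ≡ 1 (mod 7), so λ ≡ 3.
  x = λ² - 1 - 2 = 9 - 3 ≡ 6; y = λ·(1 - 6) - 5 ≡ 1. → (6, 1)
6G: (6, 1) + (2, 1). λ = (1 - 1)/(2 - 6) ≡ 0/3 mod 7. 3⁻¹ ≡ 5 (mod 7) since 3·5 = 15 ≡ 1, so λ ≡ 0.
  x = λ² - 6 - 2 = 0 - 8 ≡ 6; y = λ·(6 - 6) - 1 ≡ 6. → (6, 6)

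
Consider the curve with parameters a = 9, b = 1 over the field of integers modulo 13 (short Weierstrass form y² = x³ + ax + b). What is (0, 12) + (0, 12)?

tangent at (0, 12): λ = (3·0² + 9)/(2·12) ≡ 9/11. 11⁻¹ ≡ 6 (mod 13), so λ ≡ 9·6 ≡ 2.
  x = λ² - 0 - 0 = 4 - 0 ≡ 4; y = λ·(0 - 4) - 12 ≡ 6. → (4, 6)

(4, 6)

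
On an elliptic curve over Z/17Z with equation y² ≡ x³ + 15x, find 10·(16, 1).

O

Write Q = (16, 1).
Repeated addition: build up to 10Q.
2Q: tangent at (16, 1): λ = (3·16² + 15)/(2·1) ≡ 1/2. 2⁻¹ ≡ 9 (mod 17), so λ ≡ 1·9 ≡ 9.
  x = λ² - 16 - 16 = 81 - 32 ≡ 15; y = λ·(16 - 15) - 1 ≡ 8. → (15, 8)
3Q: (15, 8) + (16, 1). λ = (1 - 8)/(16 - 15) ≡ 10/1 mod 17. 1⁻¹ ≡ 1 (mod 17), so λ ≡ 10.
  x = λ² - 15 - 16 = 100 - 31 ≡ 1; y = λ·(15 - 1) - 8 ≡ 13. → (1, 13)
4Q: (1, 13) + (16, 1). λ = (1 - 13)/(16 - 1) ≡ 5/15 mod 17. 15⁻¹ ≡ 8 (mod 17) since 15·8 = 120 ≡ 1, so λ ≡ 6.
  x = λ² - 1 - 16 = 36 - 17 ≡ 2; y = λ·(1 - 2) - 13 ≡ 15. → (2, 15)
5Q: (2, 15) + (16, 1). λ = (1 - 15)/(16 - 2) ≡ 3/14 mod 17. 14⁻¹ ≡ 11 (mod 17), so λ ≡ 16.
  x = λ² - 2 - 16 = 256 - 18 ≡ 0; y = λ·(2 - 0) - 15 ≡ 0. → (0, 0)
6Q: (0, 0) + (16, 1). λ = (1 - 0)/(16 - 0) ≡ 1/16 mod 17. 16⁻¹ ≡ 16 (mod 17), so λ ≡ 16.
  x = λ² - 0 - 16 = 256 - 16 ≡ 2; y = λ·(0 - 2) - 0 ≡ 2. → (2, 2)
7Q: (2, 2) + (16, 1). λ = (1 - 2)/(16 - 2) ≡ 16/14 mod 17. 14⁻¹ ≡ 11 (mod 17) since 14·11 = 154 ≡ 1, so λ ≡ 6.
  x = λ² - 2 - 16 = 36 - 18 ≡ 1; y = λ·(2 - 1) - 2 ≡ 4. → (1, 4)
8Q: (1, 4) + (16, 1). λ = (1 - 4)/(16 - 1) ≡ 14/15 mod 17. 15⁻¹ ≡ 8 (mod 17), so λ ≡ 10.
  x = λ² - 1 - 16 = 100 - 17 ≡ 15; y = λ·(1 - 15) - 4 ≡ 9. → (15, 9)
9Q: (15, 9) + (16, 1). λ = (1 - 9)/(16 - 15) ≡ 9/1 mod 17. 1⁻¹ ≡ 1 (mod 17) since 1·1 = 1 ≡ 1, so λ ≡ 9.
  x = λ² - 15 - 16 = 81 - 31 ≡ 16; y = λ·(15 - 16) - 9 ≡ 16. → (16, 16)
10Q: (16, 16) + (16, 1): same x and y₁ ≡ -y₂, so the sum is 𝒪.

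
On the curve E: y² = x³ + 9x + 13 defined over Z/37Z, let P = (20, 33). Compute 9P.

Double-and-add on 9 = (1001)₂. Start with P = (20, 33) for the leading 1-bit.
double: tangent at (20, 33): λ = (3·20² + 9)/(2·33) ≡ 25/29. 29⁻¹ ≡ 23 (mod 37), so λ ≡ 25·23 ≡ 20.
  x = λ² - 20 - 20 = 400 - 40 ≡ 27; y = λ·(20 - 27) - 33 ≡ 12. → (27, 12)
double: tangent at (27, 12): λ = (3·27² + 9)/(2·12) ≡ 13/24. 24⁻¹ ≡ 17 (mod 37) since 24·17 = 408 ≡ 1, so λ ≡ 13·17 ≡ 36.
  x = λ² - 27 - 27 = 1296 - 54 ≡ 21; y = λ·(27 - 21) - 12 ≡ 19. → (21, 19)
double: tangent at (21, 19): λ = (3·21² + 9)/(2·19) ≡ 0/1. 1⁻¹ ≡ 1 (mod 37), so λ ≡ 0·1 ≡ 0.
  x = λ² - 21 - 21 = 0 - 42 ≡ 32; y = λ·(21 - 32) - 19 ≡ 18. → (32, 18)
add P: (32, 18) + (20, 33). λ = (33 - 18)/(20 - 32) ≡ 15/25 mod 37. 25⁻¹ ≡ 3 (mod 37) since 25·3 = 75 ≡ 1, so λ ≡ 8.
  x = λ² - 32 - 20 = 64 - 52 ≡ 12; y = λ·(32 - 12) - 18 ≡ 31. → (12, 31)

(12, 31)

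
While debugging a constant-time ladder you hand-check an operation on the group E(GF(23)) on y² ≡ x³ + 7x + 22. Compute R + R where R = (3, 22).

(7, 0)

tangent at (3, 22): λ = (3·3² + 7)/(2·22) ≡ 11/21. 21⁻¹ ≡ 11 (mod 23), so λ ≡ 11·11 ≡ 6.
  x = λ² - 3 - 3 = 36 - 6 ≡ 7; y = λ·(3 - 7) - 22 ≡ 0. → (7, 0)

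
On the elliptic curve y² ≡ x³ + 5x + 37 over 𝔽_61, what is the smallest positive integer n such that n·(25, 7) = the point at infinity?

3

2P: tangent at (25, 7): λ = (3·25² + 5)/(2·7) ≡ 50/14. 14⁻¹ ≡ 48 (mod 61) since 14·48 = 672 ≡ 1, so λ ≡ 50·48 ≡ 21.
  x = λ² - 25 - 25 = 441 - 50 ≡ 25; y = λ·(25 - 25) - 7 ≡ 54. → (25, 54)
3P: (25, 54) + (25, 7): same x and y₁ ≡ -y₂, so the sum is the point at infinity.
3P = the point at infinity, so the order is 3.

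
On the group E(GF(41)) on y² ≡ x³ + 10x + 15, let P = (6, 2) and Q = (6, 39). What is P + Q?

O

The two points share x = 6 and their y-coordinates satisfy 2 + 39 ≡ 0 (mod 41), so they are inverses. Their sum is ∞.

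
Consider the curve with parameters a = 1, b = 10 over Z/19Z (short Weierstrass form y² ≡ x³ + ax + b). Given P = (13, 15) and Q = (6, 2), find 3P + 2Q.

First 3P:
Repeated addition: build up to 3P.
2P: tangent at (13, 15): λ = (3·13² + 1)/(2·15) ≡ 14/11. 11⁻¹ ≡ 7 (mod 19) since 11·7 = 77 ≡ 1, so λ ≡ 14·7 ≡ 3.
  x = λ² - 13 - 13 = 9 - 26 ≡ 2; y = λ·(13 - 2) - 15 ≡ 18. → (2, 18)
3P: (2, 18) + (13, 15). λ = (15 - 18)/(13 - 2) ≡ 16/11 mod 19. 11⁻¹ ≡ 7 (mod 19) since 11·7 = 77 ≡ 1, so λ ≡ 17.
  x = λ² - 2 - 13 = 289 - 15 ≡ 8; y = λ·(2 - 8) - 18 ≡ 13. → (8, 13)
3P = (8, 13).
Next 2Q:
Repeated addition: build up to 2Q.
2Q: tangent at (6, 2): λ = (3·6² + 1)/(2·2) ≡ 14/4. 4⁻¹ ≡ 5 (mod 19), so λ ≡ 14·5 ≡ 13.
  x = λ² - 6 - 6 = 169 - 12 ≡ 5; y = λ·(6 - 5) - 2 ≡ 11. → (5, 11)
2Q = (5, 11).
Finally 3P + 2Q:
(8, 13) + (5, 11). λ = (11 - 13)/(5 - 8) ≡ 17/16 mod 19. 16⁻¹ ≡ 6 (mod 19), so λ ≡ 7.
  x = λ² - 8 - 5 = 49 - 13 ≡ 17; y = λ·(8 - 17) - 13 ≡ 0. → (17, 0)

(17, 0)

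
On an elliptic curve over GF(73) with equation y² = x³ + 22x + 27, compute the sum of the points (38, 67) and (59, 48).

(72, 2)

(38, 67) + (59, 48). λ = (48 - 67)/(59 - 38) ≡ 54/21 mod 73. 21⁻¹ ≡ 7 (mod 73) since 21·7 = 147 ≡ 1, so λ ≡ 13.
  x = λ² - 38 - 59 = 169 - 97 ≡ 72; y = λ·(38 - 72) - 67 ≡ 2. → (72, 2)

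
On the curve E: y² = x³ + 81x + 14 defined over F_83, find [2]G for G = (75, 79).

tangent at (75, 79): λ = (3·75² + 81)/(2·79) ≡ 24/75. 75⁻¹ ≡ 31 (mod 83), so λ ≡ 24·31 ≡ 80.
  x = λ² - 75 - 75 = 6400 - 150 ≡ 25; y = λ·(75 - 25) - 79 ≡ 20. → (25, 20)

(25, 20)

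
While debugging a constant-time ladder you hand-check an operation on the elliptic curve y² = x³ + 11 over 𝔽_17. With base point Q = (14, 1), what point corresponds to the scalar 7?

Double-and-add on 7 = (111)₂. Start with Q = (14, 1) for the leading 1-bit.
double: tangent at (14, 1): λ = (3·14² + 0)/(2·1) ≡ 10/2. 2⁻¹ ≡ 9 (mod 17), so λ ≡ 10·9 ≡ 5.
  x = λ² - 14 - 14 = 25 - 28 ≡ 14; y = λ·(14 - 14) - 1 ≡ 16. → (14, 16)
add Q: (14, 16) + (14, 1): same x and y₁ ≡ -y₂, so the sum is O.
double: O + O = O (identity).
add Q: O + (14, 1) = (14, 1) (identity).

(14, 1)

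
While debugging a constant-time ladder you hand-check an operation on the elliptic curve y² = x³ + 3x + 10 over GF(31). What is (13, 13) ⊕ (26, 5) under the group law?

(1, 13)

(13, 13) + (26, 5). λ = (5 - 13)/(26 - 13) ≡ 23/13 mod 31. 13⁻¹ ≡ 12 (mod 31), so λ ≡ 28.
  x = λ² - 13 - 26 = 784 - 39 ≡ 1; y = λ·(13 - 1) - 13 ≡ 13. → (1, 13)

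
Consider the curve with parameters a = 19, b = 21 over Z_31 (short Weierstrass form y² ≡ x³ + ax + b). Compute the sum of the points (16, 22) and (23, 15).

(16, 22) + (23, 15). λ = (15 - 22)/(23 - 16) ≡ 24/7 mod 31. 7⁻¹ ≡ 9 (mod 31), so λ ≡ 30.
  x = λ² - 16 - 23 = 900 - 39 ≡ 24; y = λ·(16 - 24) - 22 ≡ 17. → (24, 17)

(24, 17)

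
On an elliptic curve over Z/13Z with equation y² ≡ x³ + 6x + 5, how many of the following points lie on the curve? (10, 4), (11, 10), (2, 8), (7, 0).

(10, 4): 4² ≡ 3, rhs ≡ 12 → off.
(11, 10): 10² ≡ 9, rhs ≡ 11 → off.
(2, 8): 8² ≡ 12, rhs ≡ 12 → on.
(7, 0): 0² ≡ 0, rhs ≡ 0 → on.

2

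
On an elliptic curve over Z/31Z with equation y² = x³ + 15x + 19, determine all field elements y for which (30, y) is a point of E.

none

x³ + 15x + 19 = 27469 ≡ 3 (mod 31).
3 is a non-residue mod 31; no y exists.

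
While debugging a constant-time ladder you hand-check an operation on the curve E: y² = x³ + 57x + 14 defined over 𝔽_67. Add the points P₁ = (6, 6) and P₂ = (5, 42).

(6, 6) + (5, 42). λ = (42 - 6)/(5 - 6) ≡ 36/66 mod 67. 66⁻¹ ≡ 66 (mod 67) since 66·66 = 4356 ≡ 1, so λ ≡ 31.
  x = λ² - 6 - 5 = 961 - 11 ≡ 12; y = λ·(6 - 12) - 6 ≡ 9. → (12, 9)

(12, 9)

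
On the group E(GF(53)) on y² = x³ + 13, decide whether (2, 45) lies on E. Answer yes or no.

no

y² = 45² ≡ 11; x³ + 0x + 13 = 21 ≡ 21 (mod 53). 11 ≠ 21.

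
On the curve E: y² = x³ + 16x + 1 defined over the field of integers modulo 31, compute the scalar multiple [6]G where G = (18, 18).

Double-and-add on 6 = (110)₂. Start with G = (18, 18) for the leading 1-bit.
double: tangent at (18, 18): λ = (3·18² + 16)/(2·18) ≡ 27/5. 5⁻¹ ≡ 25 (mod 31), so λ ≡ 27·25 ≡ 24.
  x = λ² - 18 - 18 = 576 - 36 ≡ 13; y = λ·(18 - 13) - 18 ≡ 9. → (13, 9)
add G: (13, 9) + (18, 18). λ = (18 - 9)/(18 - 13) ≡ 9/5 mod 31. 5⁻¹ ≡ 25 (mod 31), so λ ≡ 8.
  x = λ² - 13 - 18 = 64 - 31 ≡ 2; y = λ·(13 - 2) - 9 ≡ 17. → (2, 17)
double: tangent at (2, 17): λ = (3·2² + 16)/(2·17) ≡ 28/3. 3⁻¹ ≡ 21 (mod 31) since 3·21 = 63 ≡ 1, so λ ≡ 28·21 ≡ 30.
  x = λ² - 2 - 2 = 900 - 4 ≡ 28; y = λ·(2 - 28) - 17 ≡ 9. → (28, 9)

(28, 9)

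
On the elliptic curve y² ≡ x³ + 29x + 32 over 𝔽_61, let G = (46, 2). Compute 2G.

tangent at (46, 2): λ = (3·46² + 29)/(2·2) ≡ 33/4. 4⁻¹ ≡ 46 (mod 61), so λ ≡ 33·46 ≡ 54.
  x = λ² - 46 - 46 = 2916 - 92 ≡ 18; y = λ·(46 - 18) - 2 ≡ 46. → (18, 46)

(18, 46)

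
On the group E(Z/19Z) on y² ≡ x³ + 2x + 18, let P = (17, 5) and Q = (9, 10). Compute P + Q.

(17, 5) + (9, 10). λ = (10 - 5)/(9 - 17) ≡ 5/11 mod 19. 11⁻¹ ≡ 7 (mod 19), so λ ≡ 16.
  x = λ² - 17 - 9 = 256 - 26 ≡ 2; y = λ·(17 - 2) - 5 ≡ 7. → (2, 7)

(2, 7)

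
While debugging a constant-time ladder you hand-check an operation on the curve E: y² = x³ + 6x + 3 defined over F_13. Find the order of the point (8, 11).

9

2P: tangent at (8, 11): λ = (3·8² + 6)/(2·11) ≡ 3/9. 9⁻¹ ≡ 3 (mod 13), so λ ≡ 3·3 ≡ 9.
  x = λ² - 8 - 8 = 81 - 16 ≡ 0; y = λ·(8 - 0) - 11 ≡ 9. → (0, 9)
3P: (0, 9) + (8, 11). λ = (11 - 9)/(8 - 0) ≡ 2/8 mod 13. 8⁻¹ ≡ 5 (mod 13), so λ ≡ 10.
  x = λ² - 0 - 8 = 100 - 8 ≡ 1; y = λ·(0 - 1) - 9 ≡ 7. → (1, 7)
4P: (1, 7) + (8, 11). λ = (11 - 7)/(8 - 1) ≡ 4/7 mod 13. 7⁻¹ ≡ 2 (mod 13), so λ ≡ 8.
  x = λ² - 1 - 8 = 64 - 9 ≡ 3; y = λ·(1 - 3) - 7 ≡ 3. → (3, 3)
5P: (3, 3) + (8, 11). λ = (11 - 3)/(8 - 3) ≡ 8/5 mod 13. 5⁻¹ ≡ 8 (mod 13) since 5·8 = 40 ≡ 1, so λ ≡ 12.
  x = λ² - 3 - 8 = 144 - 11 ≡ 3; y = λ·(3 - 3) - 3 ≡ 10. → (3, 10)
6P: (3, 10) + (8, 11). λ = (11 - 10)/(8 - 3) ≡ 1/5 mod 13. 5⁻¹ ≡ 8 (mod 13) since 5·8 = 40 ≡ 1, so λ ≡ 8.
  x = λ² - 3 - 8 = 64 - 11 ≡ 1; y = λ·(3 - 1) - 10 ≡ 6. → (1, 6)
7P: (1, 6) + (8, 11). λ = (11 - 6)/(8 - 1) ≡ 5/7 mod 13. 7⁻¹ ≡ 2 (mod 13), so λ ≡ 10.
  x = λ² - 1 - 8 = 100 - 9 ≡ 0; y = λ·(1 - 0) - 6 ≡ 4. → (0, 4)
8P: (0, 4) + (8, 11). λ = (11 - 4)/(8 - 0) ≡ 7/8 mod 13. 8⁻¹ ≡ 5 (mod 13), so λ ≡ 9.
  x = λ² - 0 - 8 = 81 - 8 ≡ 8; y = λ·(0 - 8) - 4 ≡ 2. → (8, 2)
9P: (8, 2) + (8, 11): same x and y₁ ≡ -y₂, so the sum is O.
9P = O, so the order is 9.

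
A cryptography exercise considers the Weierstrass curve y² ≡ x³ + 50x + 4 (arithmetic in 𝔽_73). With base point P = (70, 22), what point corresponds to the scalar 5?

Repeated addition: build up to 5P.
2P: tangent at (70, 22): λ = (3·70² + 50)/(2·22) ≡ 4/44. 44⁻¹ ≡ 5 (mod 73) since 44·5 = 220 ≡ 1, so λ ≡ 4·5 ≡ 20.
  x = λ² - 70 - 70 = 400 - 140 ≡ 41; y = λ·(70 - 41) - 22 ≡ 47. → (41, 47)
3P: (41, 47) + (70, 22). λ = (22 - 47)/(70 - 41) ≡ 48/29 mod 73. 29⁻¹ ≡ 68 (mod 73) since 29·68 = 1972 ≡ 1, so λ ≡ 52.
  x = λ² - 41 - 70 = 2704 - 111 ≡ 38; y = λ·(41 - 38) - 47 ≡ 36. → (38, 36)
4P: (38, 36) + (70, 22). λ = (22 - 36)/(70 - 38) ≡ 59/32 mod 73. 32⁻¹ ≡ 16 (mod 73) since 32·16 = 512 ≡ 1, so λ ≡ 68.
  x = λ² - 38 - 70 = 4624 - 108 ≡ 63; y = λ·(38 - 63) - 36 ≡ 16. → (63, 16)
5P: (63, 16) + (70, 22). λ = (22 - 16)/(70 - 63) ≡ 6/7 mod 73. 7⁻¹ ≡ 21 (mod 73), so λ ≡ 53.
  x = λ² - 63 - 70 = 2809 - 133 ≡ 48; y = λ·(63 - 48) - 16 ≡ 49. → (48, 49)

(48, 49)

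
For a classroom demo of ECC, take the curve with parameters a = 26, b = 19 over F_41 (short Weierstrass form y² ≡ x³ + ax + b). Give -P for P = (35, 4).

-(35, 4) = (35, -4 mod 41) = (35, 37).

(35, 37)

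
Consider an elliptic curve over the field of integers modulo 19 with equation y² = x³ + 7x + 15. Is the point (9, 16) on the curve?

yes

y² = 16² ≡ 9; x³ + 7x + 15 = 807 ≡ 9 (mod 19). 9 = 9.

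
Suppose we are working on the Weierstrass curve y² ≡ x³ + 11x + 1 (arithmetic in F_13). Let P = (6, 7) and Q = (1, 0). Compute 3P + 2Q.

(3, 3)

First 3P:
Repeated addition: build up to 3P.
2P: tangent at (6, 7): λ = (3·6² + 11)/(2·7) ≡ 2/1. 1⁻¹ ≡ 1 (mod 13) since 1·1 = 1 ≡ 1, so λ ≡ 2·1 ≡ 2.
  x = λ² - 6 - 6 = 4 - 12 ≡ 5; y = λ·(6 - 5) - 7 ≡ 8. → (5, 8)
3P: (5, 8) + (6, 7). λ = (7 - 8)/(6 - 5) ≡ 12/1 mod 13. 1⁻¹ ≡ 1 (mod 13) since 1·1 = 1 ≡ 1, so λ ≡ 12.
  x = λ² - 5 - 6 = 144 - 11 ≡ 3; y = λ·(5 - 3) - 8 ≡ 3. → (3, 3)
3P = (3, 3).
Next 2Q:
Repeated addition: build up to 2Q.
2Q: (1, 0) + (1, 0): same x and y₁ ≡ -y₂, so the sum is the point at infinity.
2Q = the point at infinity.
Finally 3P + 2Q:
(3, 3) + the point at infinity = (3, 3) (identity).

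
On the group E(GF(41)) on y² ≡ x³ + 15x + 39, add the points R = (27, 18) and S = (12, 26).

(27, 18) + (12, 26). λ = (26 - 18)/(12 - 27) ≡ 8/26 mod 41. 26⁻¹ ≡ 30 (mod 41), so λ ≡ 35.
  x = λ² - 27 - 12 = 1225 - 39 ≡ 38; y = λ·(27 - 38) - 18 ≡ 7. → (38, 7)

(38, 7)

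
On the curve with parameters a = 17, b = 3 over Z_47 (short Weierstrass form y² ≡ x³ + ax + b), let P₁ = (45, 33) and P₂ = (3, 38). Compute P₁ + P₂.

(45, 33) + (3, 38). λ = (38 - 33)/(3 - 45) ≡ 5/5 mod 47. 5⁻¹ ≡ 19 (mod 47), so λ ≡ 1.
  x = λ² - 45 - 3 = 1 - 48 ≡ 0; y = λ·(45 - 0) - 33 ≡ 12. → (0, 12)

(0, 12)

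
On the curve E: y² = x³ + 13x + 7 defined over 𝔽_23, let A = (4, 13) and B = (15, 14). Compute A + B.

(4, 13) + (15, 14). λ = (14 - 13)/(15 - 4) ≡ 1/11 mod 23. 11⁻¹ ≡ 21 (mod 23) since 11·21 = 231 ≡ 1, so λ ≡ 21.
  x = λ² - 4 - 15 = 441 - 19 ≡ 8; y = λ·(4 - 8) - 13 ≡ 18. → (8, 18)

(8, 18)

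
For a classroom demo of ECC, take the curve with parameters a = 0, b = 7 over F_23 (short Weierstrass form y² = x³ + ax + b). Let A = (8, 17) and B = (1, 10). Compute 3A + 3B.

First 3A:
Repeated addition: build up to 3A.
2A: tangent at (8, 17): λ = (3·8² + 0)/(2·17) ≡ 8/11. 11⁻¹ ≡ 21 (mod 23), so λ ≡ 8·21 ≡ 7.
  x = λ² - 8 - 8 = 49 - 16 ≡ 10; y = λ·(8 - 10) - 17 ≡ 15. → (10, 15)
3A: (10, 15) + (8, 17). λ = (17 - 15)/(8 - 10) ≡ 2/21 mod 23. 21⁻¹ ≡ 11 (mod 23) since 21·11 = 231 ≡ 1, so λ ≡ 22.
  x = λ² - 10 - 8 = 484 - 18 ≡ 6; y = λ·(10 - 6) - 15 ≡ 4. → (6, 4)
3A = (6, 4).
Next 3B:
Repeated addition: build up to 3B.
2B: tangent at (1, 10): λ = (3·1² + 0)/(2·10) ≡ 3/20. 20⁻¹ ≡ 15 (mod 23), so λ ≡ 3·15 ≡ 22.
  x = λ² - 1 - 1 = 484 - 2 ≡ 22; y = λ·(1 - 22) - 10 ≡ 11. → (22, 11)
3B: (22, 11) + (1, 10). λ = (10 - 11)/(1 - 22) ≡ 22/2 mod 23. 2⁻¹ ≡ 12 (mod 23) since 2·12 = 24 ≡ 1, so λ ≡ 11.
  x = λ² - 22 - 1 = 121 - 23 ≡ 6; y = λ·(22 - 6) - 11 ≡ 4. → (6, 4)
3B = (6, 4).
Finally 3A + 3B:
tangent at (6, 4): λ = (3·6² + 0)/(2·4) ≡ 16/8. 8⁻¹ ≡ 3 (mod 23) since 8·3 = 24 ≡ 1, so λ ≡ 16·3 ≡ 2.
  x = λ² - 6 - 6 = 4 - 12 ≡ 15; y = λ·(6 - 15) - 4 ≡ 1. → (15, 1)

(15, 1)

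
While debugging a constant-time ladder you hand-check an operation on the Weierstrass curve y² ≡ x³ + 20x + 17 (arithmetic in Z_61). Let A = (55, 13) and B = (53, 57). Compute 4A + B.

(53, 4)

First 4A:
Double-and-add on 4 = (100)₂. Start with A = (55, 13) for the leading 1-bit.
double: tangent at (55, 13): λ = (3·55² + 20)/(2·13) ≡ 6/26. 26⁻¹ ≡ 54 (mod 61) since 26·54 = 1404 ≡ 1, so λ ≡ 6·54 ≡ 19.
  x = λ² - 55 - 55 = 361 - 110 ≡ 7; y = λ·(55 - 7) - 13 ≡ 45. → (7, 45)
double: tangent at (7, 45): λ = (3·7² + 20)/(2·45) ≡ 45/29. 29⁻¹ ≡ 40 (mod 61), so λ ≡ 45·40 ≡ 31.
  x = λ² - 7 - 7 = 961 - 14 ≡ 32; y = λ·(7 - 32) - 45 ≡ 34. → (32, 34)
4A = (32, 34).
Finally 4A + B:
(32, 34) + (53, 57). λ = (57 - 34)/(53 - 32) ≡ 23/21 mod 61. 21⁻¹ ≡ 32 (mod 61), so λ ≡ 4.
  x = λ² - 32 - 53 = 16 - 85 ≡ 53; y = λ·(32 - 53) - 34 ≡ 4. → (53, 4)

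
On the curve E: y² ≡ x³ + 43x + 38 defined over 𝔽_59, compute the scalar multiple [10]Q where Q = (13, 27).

Repeated addition: build up to 10Q.
2Q: tangent at (13, 27): λ = (3·13² + 43)/(2·27) ≡ 19/54. 54⁻¹ ≡ 47 (mod 59), so λ ≡ 19·47 ≡ 8.
  x = λ² - 13 - 13 = 64 - 26 ≡ 38; y = λ·(13 - 38) - 27 ≡ 9. → (38, 9)
3Q: (38, 9) + (13, 27). λ = (27 - 9)/(13 - 38) ≡ 18/34 mod 59. 34⁻¹ ≡ 33 (mod 59), so λ ≡ 4.
  x = λ² - 38 - 13 = 16 - 51 ≡ 24; y = λ·(38 - 24) - 9 ≡ 47. → (24, 47)
4Q: (24, 47) + (13, 27). λ = (27 - 47)/(13 - 24) ≡ 39/48 mod 59. 48⁻¹ ≡ 16 (mod 59) since 48·16 = 768 ≡ 1, so λ ≡ 34.
  x = λ² - 24 - 13 = 1156 - 37 ≡ 57; y = λ·(24 - 57) - 47 ≡ 11. → (57, 11)
5Q: (57, 11) + (13, 27). λ = (27 - 11)/(13 - 57) ≡ 16/15 mod 59. 15⁻¹ ≡ 4 (mod 59), so λ ≡ 5.
  x = λ² - 57 - 13 = 25 - 70 ≡ 14; y = λ·(57 - 14) - 11 ≡ 27. → (14, 27)
6Q: (14, 27) + (13, 27). λ = (27 - 27)/(13 - 14) ≡ 0/58 mod 59. 58⁻¹ ≡ 58 (mod 59), so λ ≡ 0.
  x = λ² - 14 - 13 = 0 - 27 ≡ 32; y = λ·(14 - 32) - 27 ≡ 32. → (32, 32)
7Q: (32, 32) + (13, 27). λ = (27 - 32)/(13 - 32) ≡ 54/40 mod 59. 40⁻¹ ≡ 31 (mod 59) since 40·31 = 1240 ≡ 1, so λ ≡ 22.
  x = λ² - 32 - 13 = 484 - 45 ≡ 26; y = λ·(32 - 26) - 32 ≡ 41. → (26, 41)
8Q: (26, 41) + (13, 27). λ = (27 - 41)/(13 - 26) ≡ 45/46 mod 59. 46⁻¹ ≡ 9 (mod 59), so λ ≡ 51.
  x = λ² - 26 - 13 = 2601 - 39 ≡ 25; y = λ·(26 - 25) - 41 ≡ 10. → (25, 10)
9Q: (25, 10) + (13, 27). λ = (27 - 10)/(13 - 25) ≡ 17/47 mod 59. 47⁻¹ ≡ 54 (mod 59) since 47·54 = 2538 ≡ 1, so λ ≡ 33.
  x = λ² - 25 - 13 = 1089 - 38 ≡ 48; y = λ·(25 - 48) - 10 ≡ 57. → (48, 57)
10Q: (48, 57) + (13, 27). λ = (27 - 57)/(13 - 48) ≡ 29/24 mod 59. 24⁻¹ ≡ 32 (mod 59), so λ ≡ 43.
  x = λ² - 48 - 13 = 1849 - 61 ≡ 18; y = λ·(48 - 18) - 57 ≡ 53. → (18, 53)

(18, 53)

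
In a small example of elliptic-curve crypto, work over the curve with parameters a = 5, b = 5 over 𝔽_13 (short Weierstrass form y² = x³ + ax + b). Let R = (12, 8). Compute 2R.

tangent at (12, 8): λ = (3·12² + 5)/(2·8) ≡ 8/3. 3⁻¹ ≡ 9 (mod 13), so λ ≡ 8·9 ≡ 7.
  x = λ² - 12 - 12 = 49 - 24 ≡ 12; y = λ·(12 - 12) - 8 ≡ 5. → (12, 5)

(12, 5)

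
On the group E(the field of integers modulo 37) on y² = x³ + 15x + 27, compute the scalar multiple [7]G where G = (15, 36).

Double-and-add on 7 = (111)₂. Start with G = (15, 36) for the leading 1-bit.
double: tangent at (15, 36): λ = (3·15² + 15)/(2·36) ≡ 24/35. 35⁻¹ ≡ 18 (mod 37), so λ ≡ 24·18 ≡ 25.
  x = λ² - 15 - 15 = 625 - 30 ≡ 3; y = λ·(15 - 3) - 36 ≡ 5. → (3, 5)
add G: (3, 5) + (15, 36). λ = (36 - 5)/(15 - 3) ≡ 31/12 mod 37. 12⁻¹ ≡ 34 (mod 37) since 12·34 = 408 ≡ 1, so λ ≡ 18.
  x = λ² - 3 - 15 = 324 - 18 ≡ 10; y = λ·(3 - 10) - 5 ≡ 17. → (10, 17)
double: tangent at (10, 17): λ = (3·10² + 15)/(2·17) ≡ 19/34. 34⁻¹ ≡ 12 (mod 37), so λ ≡ 19·12 ≡ 6.
  x = λ² - 10 - 10 = 36 - 20 ≡ 16; y = λ·(10 - 16) - 17 ≡ 21. → (16, 21)
add G: (16, 21) + (15, 36). λ = (36 - 21)/(15 - 16) ≡ 15/36 mod 37. 36⁻¹ ≡ 36 (mod 37), so λ ≡ 22.
  x = λ² - 16 - 15 = 484 - 31 ≡ 9; y = λ·(16 - 9) - 21 ≡ 22. → (9, 22)

(9, 22)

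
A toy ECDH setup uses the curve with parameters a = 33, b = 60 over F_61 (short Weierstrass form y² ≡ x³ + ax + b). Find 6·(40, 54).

(53, 57)

Write Q = (40, 54).
Repeated addition: build up to 6Q.
2Q: tangent at (40, 54): λ = (3·40² + 33)/(2·54) ≡ 14/47. 47⁻¹ ≡ 13 (mod 61), so λ ≡ 14·13 ≡ 60.
  x = λ² - 40 - 40 = 3600 - 80 ≡ 43; y = λ·(40 - 43) - 54 ≡ 10. → (43, 10)
3Q: (43, 10) + (40, 54). λ = (54 - 10)/(40 - 43) ≡ 44/58 mod 61. 58⁻¹ ≡ 20 (mod 61) since 58·20 = 1160 ≡ 1, so λ ≡ 26.
  x = λ² - 43 - 40 = 676 - 83 ≡ 44; y = λ·(43 - 44) - 10 ≡ 25. → (44, 25)
4Q: (44, 25) + (40, 54). λ = (54 - 25)/(40 - 44) ≡ 29/57 mod 61. 57⁻¹ ≡ 15 (mod 61) since 57·15 = 855 ≡ 1, so λ ≡ 8.
  x = λ² - 44 - 40 = 64 - 84 ≡ 41; y = λ·(44 - 41) - 25 ≡ 60. → (41, 60)
5Q: (41, 60) + (40, 54). λ = (54 - 60)/(40 - 41) ≡ 55/60 mod 61. 60⁻¹ ≡ 60 (mod 61), so λ ≡ 6.
  x = λ² - 41 - 40 = 36 - 81 ≡ 16; y = λ·(41 - 16) - 60 ≡ 29. → (16, 29)
6Q: (16, 29) + (40, 54). λ = (54 - 29)/(40 - 16) ≡ 25/24 mod 61. 24⁻¹ ≡ 28 (mod 61), so λ ≡ 29.
  x = λ² - 16 - 40 = 841 - 56 ≡ 53; y = λ·(16 - 53) - 29 ≡ 57. → (53, 57)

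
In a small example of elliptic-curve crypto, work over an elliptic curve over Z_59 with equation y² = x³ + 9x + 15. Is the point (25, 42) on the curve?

y² = 42² ≡ 53; x³ + 9x + 15 = 15865 ≡ 53 (mod 59). 53 = 53.

yes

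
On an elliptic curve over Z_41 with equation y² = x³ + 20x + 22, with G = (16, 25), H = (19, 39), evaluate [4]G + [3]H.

First 4G:
Double-and-add on 4 = (100)₂. Start with G = (16, 25) for the leading 1-bit.
double: tangent at (16, 25): λ = (3·16² + 20)/(2·25) ≡ 9/9. 9⁻¹ ≡ 32 (mod 41), so λ ≡ 9·32 ≡ 1.
  x = λ² - 16 - 16 = 1 - 32 ≡ 10; y = λ·(16 - 10) - 25 ≡ 22. → (10, 22)
double: tangent at (10, 22): λ = (3·10² + 20)/(2·22) ≡ 33/3. 3⁻¹ ≡ 14 (mod 41) since 3·14 = 42 ≡ 1, so λ ≡ 33·14 ≡ 11.
  x = λ² - 10 - 10 = 121 - 20 ≡ 19; y = λ·(10 - 19) - 22 ≡ 2. → (19, 2)
4G = (19, 2).
Next 3H:
Repeated addition: build up to 3H.
2H: tangent at (19, 39): λ = (3·19² + 20)/(2·39) ≡ 37/37. 37⁻¹ ≡ 10 (mod 41) since 37·10 = 370 ≡ 1, so λ ≡ 37·10 ≡ 1.
  x = λ² - 19 - 19 = 1 - 38 ≡ 4; y = λ·(19 - 4) - 39 ≡ 17. → (4, 17)
3H: (4, 17) + (19, 39). λ = (39 - 17)/(19 - 4) ≡ 22/15 mod 41. 15⁻¹ ≡ 11 (mod 41) since 15·11 = 165 ≡ 1, so λ ≡ 37.
  x = λ² - 4 - 19 = 1369 - 23 ≡ 34; y = λ·(4 - 34) - 17 ≡ 21. → (34, 21)
3H = (34, 21).
Finally 4G + 3H:
(19, 2) + (34, 21). λ = (21 - 2)/(34 - 19) ≡ 19/15 mod 41. 15⁻¹ ≡ 11 (mod 41), so λ ≡ 4.
  x = λ² - 19 - 34 = 16 - 53 ≡ 4; y = λ·(19 - 4) - 2 ≡ 17. → (4, 17)

(4, 17)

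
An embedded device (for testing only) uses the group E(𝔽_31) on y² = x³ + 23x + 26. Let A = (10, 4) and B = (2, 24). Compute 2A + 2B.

(10, 4)

First 2A:
Repeated addition: build up to 2A.
2A: tangent at (10, 4): λ = (3·10² + 23)/(2·4) ≡ 13/8. 8⁻¹ ≡ 4 (mod 31), so λ ≡ 13·4 ≡ 21.
  x = λ² - 10 - 10 = 441 - 20 ≡ 18; y = λ·(10 - 18) - 4 ≡ 14. → (18, 14)
2A = (18, 14).
Next 2B:
Repeated addition: build up to 2B.
2B: tangent at (2, 24): λ = (3·2² + 23)/(2·24) ≡ 4/17. 17⁻¹ ≡ 11 (mod 31) since 17·11 = 187 ≡ 1, so λ ≡ 4·11 ≡ 13.
  x = λ² - 2 - 2 = 169 - 4 ≡ 10; y = λ·(2 - 10) - 24 ≡ 27. → (10, 27)
2B = (10, 27).
Finally 2A + 2B:
(18, 14) + (10, 27). λ = (27 - 14)/(10 - 18) ≡ 13/23 mod 31. 23⁻¹ ≡ 27 (mod 31) since 23·27 = 621 ≡ 1, so λ ≡ 10.
  x = λ² - 18 - 10 = 100 - 28 ≡ 10; y = λ·(18 - 10) - 14 ≡ 4. → (10, 4)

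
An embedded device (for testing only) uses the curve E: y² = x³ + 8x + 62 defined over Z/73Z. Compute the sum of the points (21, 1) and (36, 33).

(65, 56)

(21, 1) + (36, 33). λ = (33 - 1)/(36 - 21) ≡ 32/15 mod 73. 15⁻¹ ≡ 39 (mod 73), so λ ≡ 7.
  x = λ² - 21 - 36 = 49 - 57 ≡ 65; y = λ·(21 - 65) - 1 ≡ 56. → (65, 56)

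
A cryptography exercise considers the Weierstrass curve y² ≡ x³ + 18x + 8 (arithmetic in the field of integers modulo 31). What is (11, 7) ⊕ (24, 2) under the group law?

(11, 7) + (24, 2). λ = (2 - 7)/(24 - 11) ≡ 26/13 mod 31. 13⁻¹ ≡ 12 (mod 31) since 13·12 = 156 ≡ 1, so λ ≡ 2.
  x = λ² - 11 - 24 = 4 - 35 ≡ 0; y = λ·(11 - 0) - 7 ≡ 15. → (0, 15)

(0, 15)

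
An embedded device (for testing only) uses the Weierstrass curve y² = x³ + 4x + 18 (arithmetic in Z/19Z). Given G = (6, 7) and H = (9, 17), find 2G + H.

(1, 17)

First 2G:
Repeated addition: build up to 2G.
2G: tangent at (6, 7): λ = (3·6² + 4)/(2·7) ≡ 17/14. 14⁻¹ ≡ 15 (mod 19), so λ ≡ 17·15 ≡ 8.
  x = λ² - 6 - 6 = 64 - 12 ≡ 14; y = λ·(6 - 14) - 7 ≡ 5. → (14, 5)
2G = (14, 5).
Finally 2G + H:
(14, 5) + (9, 17). λ = (17 - 5)/(9 - 14) ≡ 12/14 mod 19. 14⁻¹ ≡ 15 (mod 19), so λ ≡ 9.
  x = λ² - 14 - 9 = 81 - 23 ≡ 1; y = λ·(14 - 1) - 5 ≡ 17. → (1, 17)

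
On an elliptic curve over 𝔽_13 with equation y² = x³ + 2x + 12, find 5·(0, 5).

Write P = (0, 5).
Repeated addition: build up to 5P.
2P: tangent at (0, 5): λ = (3·0² + 2)/(2·5) ≡ 2/10. 10⁻¹ ≡ 4 (mod 13), so λ ≡ 2·4 ≡ 8.
  x = λ² - 0 - 0 = 64 - 0 ≡ 12; y = λ·(0 - 12) - 5 ≡ 3. → (12, 3)
3P: (12, 3) + (0, 5). λ = (5 - 3)/(0 - 12) ≡ 2/1 mod 13. 1⁻¹ ≡ 1 (mod 13) since 1·1 = 1 ≡ 1, so λ ≡ 2.
  x = λ² - 12 - 0 = 4 - 12 ≡ 5; y = λ·(12 - 5) - 3 ≡ 11. → (5, 11)
4P: (5, 11) + (0, 5). λ = (5 - 11)/(0 - 5) ≡ 7/8 mod 13. 8⁻¹ ≡ 5 (mod 13), so λ ≡ 9.
  x = λ² - 5 - 0 = 81 - 5 ≡ 11; y = λ·(5 - 11) - 11 ≡ 0. → (11, 0)
5P: (11, 0) + (0, 5). λ = (5 - 0)/(0 - 11) ≡ 5/2 mod 13. 2⁻¹ ≡ 7 (mod 13) since 2·7 = 14 ≡ 1, so λ ≡ 9.
  x = λ² - 11 - 0 = 81 - 11 ≡ 5; y = λ·(11 - 5) - 0 ≡ 2. → (5, 2)

(5, 2)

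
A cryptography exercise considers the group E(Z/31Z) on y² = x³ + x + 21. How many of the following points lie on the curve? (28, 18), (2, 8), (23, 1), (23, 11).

1

(28, 18): 18² ≡ 14, rhs ≡ 22 → off.
(2, 8): 8² ≡ 2, rhs ≡ 0 → off.
(23, 1): 1² ≡ 1, rhs ≡ 28 → off.
(23, 11): 11² ≡ 28, rhs ≡ 28 → on.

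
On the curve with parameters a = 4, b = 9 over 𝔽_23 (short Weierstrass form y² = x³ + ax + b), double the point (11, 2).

(14, 16)

tangent at (11, 2): λ = (3·11² + 4)/(2·2) ≡ 22/4. 4⁻¹ ≡ 6 (mod 23), so λ ≡ 22·6 ≡ 17.
  x = λ² - 11 - 11 = 289 - 22 ≡ 14; y = λ·(11 - 14) - 2 ≡ 16. → (14, 16)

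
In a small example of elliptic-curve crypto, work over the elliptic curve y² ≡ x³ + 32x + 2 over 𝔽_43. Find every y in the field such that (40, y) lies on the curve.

x³ + 32x + 2 = 65282 ≡ 8 (mod 43).
8 is a non-residue mod 43; no y exists.

none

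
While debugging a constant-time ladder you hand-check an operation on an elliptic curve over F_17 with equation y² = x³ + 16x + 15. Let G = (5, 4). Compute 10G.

O

Repeated addition: build up to 10G.
2G: tangent at (5, 4): λ = (3·5² + 16)/(2·4) ≡ 6/8. 8⁻¹ ≡ 15 (mod 17), so λ ≡ 6·15 ≡ 5.
  x = λ² - 5 - 5 = 25 - 10 ≡ 15; y = λ·(5 - 15) - 4 ≡ 14. → (15, 14)
3G: (15, 14) + (5, 4). λ = (4 - 14)/(5 - 15) ≡ 7/7 mod 17. 7⁻¹ ≡ 5 (mod 17), so λ ≡ 1.
  x = λ² - 15 - 5 = 1 - 20 ≡ 15; y = λ·(15 - 15) - 14 ≡ 3. → (15, 3)
4G: (15, 3) + (5, 4). λ = (4 - 3)/(5 - 15) ≡ 1/7 mod 17. 7⁻¹ ≡ 5 (mod 17) since 7·5 = 35 ≡ 1, so λ ≡ 5.
  x = λ² - 15 - 5 = 25 - 20 ≡ 5; y = λ·(15 - 5) - 3 ≡ 13. → (5, 13)
5G: (5, 13) + (5, 4): same x and y₁ ≡ -y₂, so the sum is O.
6G: O + (5, 4) = (5, 4) (identity).
7G: tangent at (5, 4): λ = (3·5² + 16)/(2·4) ≡ 6/8. 8⁻¹ ≡ 15 (mod 17), so λ ≡ 6·15 ≡ 5.
  x = λ² - 5 - 5 = 25 - 10 ≡ 15; y = λ·(5 - 15) - 4 ≡ 14. → (15, 14)
8G: (15, 14) + (5, 4). λ = (4 - 14)/(5 - 15) ≡ 7/7 mod 17. 7⁻¹ ≡ 5 (mod 17) since 7·5 = 35 ≡ 1, so λ ≡ 1.
  x = λ² - 15 - 5 = 1 - 20 ≡ 15; y = λ·(15 - 15) - 14 ≡ 3. → (15, 3)
9G: (15, 3) + (5, 4). λ = (4 - 3)/(5 - 15) ≡ 1/7 mod 17. 7⁻¹ ≡ 5 (mod 17), so λ ≡ 5.
  x = λ² - 15 - 5 = 25 - 20 ≡ 5; y = λ·(15 - 5) - 3 ≡ 13. → (5, 13)
10G: (5, 13) + (5, 4): same x and y₁ ≡ -y₂, so the sum is O.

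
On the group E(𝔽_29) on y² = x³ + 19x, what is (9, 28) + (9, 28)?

(4, 13)

tangent at (9, 28): λ = (3·9² + 19)/(2·28) ≡ 1/27. 27⁻¹ ≡ 14 (mod 29) since 27·14 = 378 ≡ 1, so λ ≡ 1·14 ≡ 14.
  x = λ² - 9 - 9 = 196 - 18 ≡ 4; y = λ·(9 - 4) - 28 ≡ 13. → (4, 13)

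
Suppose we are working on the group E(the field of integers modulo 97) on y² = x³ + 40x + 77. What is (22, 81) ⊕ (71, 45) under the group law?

(47, 70)

(22, 81) + (71, 45). λ = (45 - 81)/(71 - 22) ≡ 61/49 mod 97. 49⁻¹ ≡ 2 (mod 97), so λ ≡ 25.
  x = λ² - 22 - 71 = 625 - 93 ≡ 47; y = λ·(22 - 47) - 81 ≡ 70. → (47, 70)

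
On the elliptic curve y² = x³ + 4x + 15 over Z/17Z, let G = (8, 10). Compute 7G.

Repeated addition: build up to 7G.
2G: tangent at (8, 10): λ = (3·8² + 4)/(2·10) ≡ 9/3. 3⁻¹ ≡ 6 (mod 17) since 3·6 = 18 ≡ 1, so λ ≡ 9·6 ≡ 3.
  x = λ² - 8 - 8 = 9 - 16 ≡ 10; y = λ·(8 - 10) - 10 ≡ 1. → (10, 1)
3G: (10, 1) + (8, 10). λ = (10 - 1)/(8 - 10) ≡ 9/15 mod 17. 15⁻¹ ≡ 8 (mod 17) since 15·8 = 120 ≡ 1, so λ ≡ 4.
  x = λ² - 10 - 8 = 16 - 18 ≡ 15; y = λ·(10 - 15) - 1 ≡ 13. → (15, 13)
4G: (15, 13) + (8, 10). λ = (10 - 13)/(8 - 15) ≡ 14/10 mod 17. 10⁻¹ ≡ 12 (mod 17) since 10·12 = 120 ≡ 1, so λ ≡ 15.
  x = λ² - 15 - 8 = 225 - 23 ≡ 15; y = λ·(15 - 15) - 13 ≡ 4. → (15, 4)
5G: (15, 4) + (8, 10). λ = (10 - 4)/(8 - 15) ≡ 6/10 mod 17. 10⁻¹ ≡ 12 (mod 17), so λ ≡ 4.
  x = λ² - 15 - 8 = 16 - 23 ≡ 10; y = λ·(15 - 10) - 4 ≡ 16. → (10, 16)
6G: (10, 16) + (8, 10). λ = (10 - 16)/(8 - 10) ≡ 11/15 mod 17. 15⁻¹ ≡ 8 (mod 17), so λ ≡ 3.
  x = λ² - 10 - 8 = 9 - 18 ≡ 8; y = λ·(10 - 8) - 16 ≡ 7. → (8, 7)
7G: (8, 7) + (8, 10): same x and y₁ ≡ -y₂, so the sum is O.

O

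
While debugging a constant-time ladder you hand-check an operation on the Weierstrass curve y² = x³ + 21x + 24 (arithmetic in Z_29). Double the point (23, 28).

tangent at (23, 28): λ = (3·23² + 21)/(2·28) ≡ 13/27. 27⁻¹ ≡ 14 (mod 29), so λ ≡ 13·14 ≡ 8.
  x = λ² - 23 - 23 = 64 - 46 ≡ 18; y = λ·(23 - 18) - 28 ≡ 12. → (18, 12)

(18, 12)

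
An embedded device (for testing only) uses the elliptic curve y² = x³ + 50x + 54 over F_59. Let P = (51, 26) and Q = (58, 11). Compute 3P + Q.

(8, 50)

First 3P:
Repeated addition: build up to 3P.
2P: tangent at (51, 26): λ = (3·51² + 50)/(2·26) ≡ 6/52. 52⁻¹ ≡ 42 (mod 59), so λ ≡ 6·42 ≡ 16.
  x = λ² - 51 - 51 = 256 - 102 ≡ 36; y = λ·(51 - 36) - 26 ≡ 37. → (36, 37)
3P: (36, 37) + (51, 26). λ = (26 - 37)/(51 - 36) ≡ 48/15 mod 59. 15⁻¹ ≡ 4 (mod 59), so λ ≡ 15.
  x = λ² - 36 - 51 = 225 - 87 ≡ 20; y = λ·(36 - 20) - 37 ≡ 26. → (20, 26)
3P = (20, 26).
Finally 3P + Q:
(20, 26) + (58, 11). λ = (11 - 26)/(58 - 20) ≡ 44/38 mod 59. 38⁻¹ ≡ 14 (mod 59) since 38·14 = 532 ≡ 1, so λ ≡ 26.
  x = λ² - 20 - 58 = 676 - 78 ≡ 8; y = λ·(20 - 8) - 26 ≡ 50. → (8, 50)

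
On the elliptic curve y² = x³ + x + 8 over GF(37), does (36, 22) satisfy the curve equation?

no

y² = 22² ≡ 3; x³ + 1x + 8 = 46700 ≡ 6 (mod 37). 3 ≠ 6.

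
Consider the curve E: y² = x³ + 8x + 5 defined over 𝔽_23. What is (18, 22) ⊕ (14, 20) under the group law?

(18, 22) + (14, 20). λ = (20 - 22)/(14 - 18) ≡ 21/19 mod 23. 19⁻¹ ≡ 17 (mod 23), so λ ≡ 12.
  x = λ² - 18 - 14 = 144 - 32 ≡ 20; y = λ·(18 - 20) - 22 ≡ 0. → (20, 0)

(20, 0)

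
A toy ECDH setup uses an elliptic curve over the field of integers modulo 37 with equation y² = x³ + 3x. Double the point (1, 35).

(28, 24)

tangent at (1, 35): λ = (3·1² + 3)/(2·35) ≡ 6/33. 33⁻¹ ≡ 9 (mod 37), so λ ≡ 6·9 ≡ 17.
  x = λ² - 1 - 1 = 289 - 2 ≡ 28; y = λ·(1 - 28) - 35 ≡ 24. → (28, 24)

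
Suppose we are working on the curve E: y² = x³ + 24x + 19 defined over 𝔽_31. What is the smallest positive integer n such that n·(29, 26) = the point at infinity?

10

2P: tangent at (29, 26): λ = (3·29² + 24)/(2·26) ≡ 5/21. 21⁻¹ ≡ 3 (mod 31) since 21·3 = 63 ≡ 1, so λ ≡ 5·3 ≡ 15.
  x = λ² - 29 - 29 = 225 - 58 ≡ 12; y = λ·(29 - 12) - 26 ≡ 12. → (12, 12)
3P: (12, 12) + (29, 26). λ = (26 - 12)/(29 - 12) ≡ 14/17 mod 31. 17⁻¹ ≡ 11 (mod 31), so λ ≡ 30.
  x = λ² - 12 - 29 = 900 - 41 ≡ 22; y = λ·(12 - 22) - 12 ≡ 29. → (22, 29)
4P: (22, 29) + (29, 26). λ = (26 - 29)/(29 - 22) ≡ 28/7 mod 31. 7⁻¹ ≡ 9 (mod 31), so λ ≡ 4.
  x = λ² - 22 - 29 = 16 - 51 ≡ 27; y = λ·(22 - 27) - 29 ≡ 13. → (27, 13)
5P: (27, 13) + (29, 26). λ = (26 - 13)/(29 - 27) ≡ 13/2 mod 31. 2⁻¹ ≡ 16 (mod 31), so λ ≡ 22.
  x = λ² - 27 - 29 = 484 - 56 ≡ 25; y = λ·(27 - 25) - 13 ≡ 0. → (25, 0)
6P: (25, 0) + (29, 26). λ = (26 - 0)/(29 - 25) ≡ 26/4 mod 31. 4⁻¹ ≡ 8 (mod 31) since 4·8 = 32 ≡ 1, so λ ≡ 22.
  x = λ² - 25 - 29 = 484 - 54 ≡ 27; y = λ·(25 - 27) - 0 ≡ 18. → (27, 18)
7P: (27, 18) + (29, 26). λ = (26 - 18)/(29 - 27) ≡ 8/2 mod 31. 2⁻¹ ≡ 16 (mod 31) since 2·16 = 32 ≡ 1, so λ ≡ 4.
  x = λ² - 27 - 29 = 16 - 56 ≡ 22; y = λ·(27 - 22) - 18 ≡ 2. → (22, 2)
8P: (22, 2) + (29, 26). λ = (26 - 2)/(29 - 22) ≡ 24/7 mod 31. 7⁻¹ ≡ 9 (mod 31), so λ ≡ 30.
  x = λ² - 22 - 29 = 900 - 51 ≡ 12; y = λ·(22 - 12) - 2 ≡ 19. → (12, 19)
9P: (12, 19) + (29, 26). λ = (26 - 19)/(29 - 12) ≡ 7/17 mod 31. 17⁻¹ ≡ 11 (mod 31), so λ ≡ 15.
  x = λ² - 12 - 29 = 225 - 41 ≡ 29; y = λ·(12 - 29) - 19 ≡ 5. → (29, 5)
10P: (29, 5) + (29, 26): same x and y₁ ≡ -y₂, so the sum is the point at infinity.
10P = the point at infinity, so the order is 10.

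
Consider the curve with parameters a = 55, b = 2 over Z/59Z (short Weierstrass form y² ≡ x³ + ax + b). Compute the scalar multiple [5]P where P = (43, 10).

(33, 42)

Repeated addition: build up to 5P.
2P: tangent at (43, 10): λ = (3·43² + 55)/(2·10) ≡ 56/20. 20⁻¹ ≡ 3 (mod 59), so λ ≡ 56·3 ≡ 50.
  x = λ² - 43 - 43 = 2500 - 86 ≡ 54; y = λ·(43 - 54) - 10 ≡ 30. → (54, 30)
3P: (54, 30) + (43, 10). λ = (10 - 30)/(43 - 54) ≡ 39/48 mod 59. 48⁻¹ ≡ 16 (mod 59) since 48·16 = 768 ≡ 1, so λ ≡ 34.
  x = λ² - 54 - 43 = 1156 - 97 ≡ 56; y = λ·(54 - 56) - 30 ≡ 20. → (56, 20)
4P: (56, 20) + (43, 10). λ = (10 - 20)/(43 - 56) ≡ 49/46 mod 59. 46⁻¹ ≡ 9 (mod 59), so λ ≡ 28.
  x = λ² - 56 - 43 = 784 - 99 ≡ 36; y = λ·(56 - 36) - 20 ≡ 9. → (36, 9)
5P: (36, 9) + (43, 10). λ = (10 - 9)/(43 - 36) ≡ 1/7 mod 59. 7⁻¹ ≡ 17 (mod 59), so λ ≡ 17.
  x = λ² - 36 - 43 = 289 - 79 ≡ 33; y = λ·(36 - 33) - 9 ≡ 42. → (33, 42)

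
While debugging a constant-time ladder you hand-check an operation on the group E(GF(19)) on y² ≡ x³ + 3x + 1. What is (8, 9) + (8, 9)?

(9, 15)

tangent at (8, 9): λ = (3·8² + 3)/(2·9) ≡ 5/18. 18⁻¹ ≡ 18 (mod 19), so λ ≡ 5·18 ≡ 14.
  x = λ² - 8 - 8 = 196 - 16 ≡ 9; y = λ·(8 - 9) - 9 ≡ 15. → (9, 15)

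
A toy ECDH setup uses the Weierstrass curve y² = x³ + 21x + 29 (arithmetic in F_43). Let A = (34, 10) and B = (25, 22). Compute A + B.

(24, 34)

(34, 10) + (25, 22). λ = (22 - 10)/(25 - 34) ≡ 12/34 mod 43. 34⁻¹ ≡ 19 (mod 43), so λ ≡ 13.
  x = λ² - 34 - 25 = 169 - 59 ≡ 24; y = λ·(34 - 24) - 10 ≡ 34. → (24, 34)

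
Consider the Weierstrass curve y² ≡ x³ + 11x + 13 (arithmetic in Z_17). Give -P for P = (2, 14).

(2, 3)

-(2, 14) = (2, -14 mod 17) = (2, 3).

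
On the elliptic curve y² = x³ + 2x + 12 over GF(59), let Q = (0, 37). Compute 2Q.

(5, 41)

tangent at (0, 37): λ = (3·0² + 2)/(2·37) ≡ 2/15. 15⁻¹ ≡ 4 (mod 59), so λ ≡ 2·4 ≡ 8.
  x = λ² - 0 - 0 = 64 - 0 ≡ 5; y = λ·(0 - 5) - 37 ≡ 41. → (5, 41)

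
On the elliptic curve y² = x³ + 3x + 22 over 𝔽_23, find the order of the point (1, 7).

2P: tangent at (1, 7): λ = (3·1² + 3)/(2·7) ≡ 6/14. 14⁻¹ ≡ 5 (mod 23), so λ ≡ 6·5 ≡ 7.
  x = λ² - 1 - 1 = 49 - 2 ≡ 1; y = λ·(1 - 1) - 7 ≡ 16. → (1, 16)
3P: (1, 16) + (1, 7): same x and y₁ ≡ -y₂, so the sum is O.
3P = O, so the order is 3.

3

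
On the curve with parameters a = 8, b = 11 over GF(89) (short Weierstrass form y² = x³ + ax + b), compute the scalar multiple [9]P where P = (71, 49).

(78, 4)

Double-and-add on 9 = (1001)₂. Start with P = (71, 49) for the leading 1-bit.
double: tangent at (71, 49): λ = (3·71² + 8)/(2·49) ≡ 1/9. 9⁻¹ ≡ 10 (mod 89) since 9·10 = 90 ≡ 1, so λ ≡ 1·10 ≡ 10.
  x = λ² - 71 - 71 = 100 - 142 ≡ 47; y = λ·(71 - 47) - 49 ≡ 13. → (47, 13)
double: tangent at (47, 13): λ = (3·47² + 8)/(2·13) ≡ 49/26. 26⁻¹ ≡ 24 (mod 89), so λ ≡ 49·24 ≡ 19.
  x = λ² - 47 - 47 = 361 - 94 ≡ 0; y = λ·(47 - 0) - 13 ≡ 79. → (0, 79)
double: tangent at (0, 79): λ = (3·0² + 8)/(2·79) ≡ 8/69. 69⁻¹ ≡ 40 (mod 89) since 69·40 = 2760 ≡ 1, so λ ≡ 8·40 ≡ 53.
  x = λ² - 0 - 0 = 2809 - 0 ≡ 50; y = λ·(0 - 50) - 79 ≡ 30. → (50, 30)
add P: (50, 30) + (71, 49). λ = (49 - 30)/(71 - 50) ≡ 19/21 mod 89. 21⁻¹ ≡ 17 (mod 89) since 21·17 = 357 ≡ 1, so λ ≡ 56.
  x = λ² - 50 - 71 = 3136 - 121 ≡ 78; y = λ·(50 - 78) - 30 ≡ 4. → (78, 4)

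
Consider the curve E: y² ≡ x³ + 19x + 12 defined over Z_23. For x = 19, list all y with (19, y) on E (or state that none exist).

none

x³ + 19x + 12 = 7232 ≡ 10 (mod 23).
10 is a non-residue mod 23; no y exists.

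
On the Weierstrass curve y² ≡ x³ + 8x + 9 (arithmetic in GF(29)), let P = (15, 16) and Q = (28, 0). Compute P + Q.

(16, 12)

(15, 16) + (28, 0). λ = (0 - 16)/(28 - 15) ≡ 13/13 mod 29. 13⁻¹ ≡ 9 (mod 29), so λ ≡ 1.
  x = λ² - 15 - 28 = 1 - 43 ≡ 16; y = λ·(15 - 16) - 16 ≡ 12. → (16, 12)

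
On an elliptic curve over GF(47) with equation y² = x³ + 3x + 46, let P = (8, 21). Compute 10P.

Double-and-add on 10 = (1010)₂. Start with P = (8, 21) for the leading 1-bit.
double: tangent at (8, 21): λ = (3·8² + 3)/(2·21) ≡ 7/42. 42⁻¹ ≡ 28 (mod 47), so λ ≡ 7·28 ≡ 8.
  x = λ² - 8 - 8 = 64 - 16 ≡ 1; y = λ·(8 - 1) - 21 ≡ 35. → (1, 35)
double: tangent at (1, 35): λ = (3·1² + 3)/(2·35) ≡ 6/23. 23⁻¹ ≡ 45 (mod 47), so λ ≡ 6·45 ≡ 35.
  x = λ² - 1 - 1 = 1225 - 2 ≡ 1; y = λ·(1 - 1) - 35 ≡ 12. → (1, 12)
add P: (1, 12) + (8, 21). λ = (21 - 12)/(8 - 1) ≡ 9/7 mod 47. 7⁻¹ ≡ 27 (mod 47), so λ ≡ 8.
  x = λ² - 1 - 8 = 64 - 9 ≡ 8; y = λ·(1 - 8) - 12 ≡ 26. → (8, 26)
double: tangent at (8, 26): λ = (3·8² + 3)/(2·26) ≡ 7/5. 5⁻¹ ≡ 19 (mod 47), so λ ≡ 7·19 ≡ 39.
  x = λ² - 8 - 8 = 1521 - 16 ≡ 1; y = λ·(8 - 1) - 26 ≡ 12. → (1, 12)

(1, 12)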